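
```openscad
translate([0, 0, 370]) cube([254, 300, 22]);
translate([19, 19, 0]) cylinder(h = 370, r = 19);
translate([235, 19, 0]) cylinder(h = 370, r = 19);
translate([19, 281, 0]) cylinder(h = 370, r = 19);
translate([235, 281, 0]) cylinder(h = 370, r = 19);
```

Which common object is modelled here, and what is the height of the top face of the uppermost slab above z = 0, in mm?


A stool. The seat height is 392 mm.

A 254×300×22 slab at z = 370 on four corner cylinders — a stool. The seat top is 370 + 22 = 392 mm.


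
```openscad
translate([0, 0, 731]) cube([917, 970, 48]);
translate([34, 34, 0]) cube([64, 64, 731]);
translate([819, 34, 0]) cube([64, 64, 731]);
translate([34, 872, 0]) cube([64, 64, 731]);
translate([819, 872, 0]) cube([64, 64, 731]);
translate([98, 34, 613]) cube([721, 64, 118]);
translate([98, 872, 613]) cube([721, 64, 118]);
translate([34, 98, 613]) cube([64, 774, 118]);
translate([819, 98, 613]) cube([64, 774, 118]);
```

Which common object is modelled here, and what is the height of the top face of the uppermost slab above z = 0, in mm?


A table. The table height is 779 mm.

A 917×970×48 slab sits at z = 731 on four 64 mm square posts — a table. The top surface is at 731 + 48 = 779 mm.


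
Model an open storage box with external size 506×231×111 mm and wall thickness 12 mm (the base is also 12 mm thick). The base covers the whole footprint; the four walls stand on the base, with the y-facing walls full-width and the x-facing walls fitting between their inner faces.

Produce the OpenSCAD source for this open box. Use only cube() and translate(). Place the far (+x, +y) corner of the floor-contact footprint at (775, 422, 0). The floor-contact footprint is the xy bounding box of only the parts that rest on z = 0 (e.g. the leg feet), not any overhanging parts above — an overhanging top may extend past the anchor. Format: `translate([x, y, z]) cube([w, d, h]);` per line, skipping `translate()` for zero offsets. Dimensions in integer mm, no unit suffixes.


translate([269, 191, 0]) cube([506, 231, 12]);
translate([269, 191, 12]) cube([506, 12, 99]);
translate([269, 410, 12]) cube([506, 12, 99]);
translate([269, 203, 12]) cube([12, 207, 99]);
translate([763, 203, 12]) cube([12, 207, 99]);


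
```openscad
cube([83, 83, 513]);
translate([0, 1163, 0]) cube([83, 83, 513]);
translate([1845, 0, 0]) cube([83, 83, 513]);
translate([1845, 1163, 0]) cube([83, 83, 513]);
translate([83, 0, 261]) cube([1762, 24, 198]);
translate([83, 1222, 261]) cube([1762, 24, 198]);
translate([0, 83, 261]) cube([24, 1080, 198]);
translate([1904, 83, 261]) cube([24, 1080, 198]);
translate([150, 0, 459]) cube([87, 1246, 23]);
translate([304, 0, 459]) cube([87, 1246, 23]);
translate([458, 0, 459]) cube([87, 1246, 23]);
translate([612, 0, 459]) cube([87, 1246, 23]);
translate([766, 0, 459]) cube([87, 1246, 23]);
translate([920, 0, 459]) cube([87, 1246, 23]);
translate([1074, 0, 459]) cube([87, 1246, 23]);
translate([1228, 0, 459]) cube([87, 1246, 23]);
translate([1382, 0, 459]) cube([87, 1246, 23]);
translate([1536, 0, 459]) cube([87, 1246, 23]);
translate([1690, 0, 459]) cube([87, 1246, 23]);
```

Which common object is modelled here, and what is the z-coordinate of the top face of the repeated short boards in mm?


A bed frame. The slat-top height is 482 mm.

Four posts, four rails, and a row of slats — a bed frame. Slats sit on the rails at z = 261 + 198 = 459; with slat thickness 23, the top is 482 mm.


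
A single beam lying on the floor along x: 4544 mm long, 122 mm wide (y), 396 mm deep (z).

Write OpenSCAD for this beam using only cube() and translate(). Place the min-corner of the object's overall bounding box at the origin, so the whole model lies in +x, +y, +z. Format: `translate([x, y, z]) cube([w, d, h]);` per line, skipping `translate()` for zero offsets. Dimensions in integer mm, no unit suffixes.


cube([4544, 122, 396]);


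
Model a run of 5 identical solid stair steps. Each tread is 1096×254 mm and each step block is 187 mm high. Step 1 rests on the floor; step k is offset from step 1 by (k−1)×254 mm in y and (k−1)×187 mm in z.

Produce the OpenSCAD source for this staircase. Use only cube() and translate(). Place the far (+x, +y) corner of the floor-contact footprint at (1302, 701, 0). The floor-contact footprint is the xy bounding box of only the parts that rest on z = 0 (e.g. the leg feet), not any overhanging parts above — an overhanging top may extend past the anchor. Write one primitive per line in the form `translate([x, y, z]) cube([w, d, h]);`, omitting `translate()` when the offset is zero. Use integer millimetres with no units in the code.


translate([206, 447, 0]) cube([1096, 254, 187]);
translate([206, 701, 187]) cube([1096, 254, 187]);
translate([206, 955, 374]) cube([1096, 254, 187]);
translate([206, 1209, 561]) cube([1096, 254, 187]);
translate([206, 1463, 748]) cube([1096, 254, 187]);


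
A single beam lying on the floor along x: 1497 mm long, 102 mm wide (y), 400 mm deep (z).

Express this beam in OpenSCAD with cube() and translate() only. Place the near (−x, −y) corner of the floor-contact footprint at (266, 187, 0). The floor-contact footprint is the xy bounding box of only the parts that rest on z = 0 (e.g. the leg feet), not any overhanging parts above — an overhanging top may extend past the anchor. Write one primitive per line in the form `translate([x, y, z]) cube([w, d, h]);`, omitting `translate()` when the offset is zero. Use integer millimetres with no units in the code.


translate([266, 187, 0]) cube([1497, 102, 400]);


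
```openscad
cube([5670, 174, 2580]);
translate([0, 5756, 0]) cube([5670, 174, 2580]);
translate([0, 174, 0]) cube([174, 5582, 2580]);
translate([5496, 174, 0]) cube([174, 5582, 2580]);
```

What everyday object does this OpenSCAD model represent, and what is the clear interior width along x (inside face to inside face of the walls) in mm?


A house (or room) frame. The interior width is 5322 mm.

Four 2580 mm walls enclosing a rectangle with no floor or roof — a room or house frame. Outside width is 5670 mm and wall thickness is 174 mm, so the interior width is 5670 − 2 × 174 = 5322 mm.


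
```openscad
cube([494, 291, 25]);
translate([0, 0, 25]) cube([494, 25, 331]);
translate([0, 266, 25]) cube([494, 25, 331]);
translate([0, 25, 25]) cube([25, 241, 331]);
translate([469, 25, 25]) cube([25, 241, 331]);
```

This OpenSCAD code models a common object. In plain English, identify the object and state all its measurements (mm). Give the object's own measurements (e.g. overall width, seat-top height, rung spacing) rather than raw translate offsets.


An open-topped rectangular box: outside dimensions 494×291×356 mm, with a uniform wall and base thickness of 25 mm. The base is a full 494×291 slab on the floor; four walls sit on top of the base. The front and back walls (the −y and +y sides) span the full width; the two side walls fit between them.


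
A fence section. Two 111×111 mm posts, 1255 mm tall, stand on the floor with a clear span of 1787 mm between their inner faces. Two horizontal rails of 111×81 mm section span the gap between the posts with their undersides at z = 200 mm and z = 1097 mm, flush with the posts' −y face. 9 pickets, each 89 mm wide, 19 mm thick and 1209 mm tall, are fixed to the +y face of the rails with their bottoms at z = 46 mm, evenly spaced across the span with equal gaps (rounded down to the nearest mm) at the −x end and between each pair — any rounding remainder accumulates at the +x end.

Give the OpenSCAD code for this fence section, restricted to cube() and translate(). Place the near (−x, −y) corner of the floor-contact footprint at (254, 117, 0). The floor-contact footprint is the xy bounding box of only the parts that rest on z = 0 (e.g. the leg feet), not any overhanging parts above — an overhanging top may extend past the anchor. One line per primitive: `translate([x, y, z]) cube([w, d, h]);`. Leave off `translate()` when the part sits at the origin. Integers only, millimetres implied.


translate([254, 117, 0]) cube([111, 111, 1255]);
translate([2152, 117, 0]) cube([111, 111, 1255]);
translate([365, 117, 200]) cube([1787, 111, 81]);
translate([365, 117, 1097]) cube([1787, 111, 81]);
translate([463, 228, 46]) cube([89, 19, 1209]);
translate([650, 228, 46]) cube([89, 19, 1209]);
translate([837, 228, 46]) cube([89, 19, 1209]);
translate([1024, 228, 46]) cube([89, 19, 1209]);
translate([1211, 228, 46]) cube([89, 19, 1209]);
translate([1398, 228, 46]) cube([89, 19, 1209]);
translate([1585, 228, 46]) cube([89, 19, 1209]);
translate([1772, 228, 46]) cube([89, 19, 1209]);
translate([1959, 228, 46]) cube([89, 19, 1209]);


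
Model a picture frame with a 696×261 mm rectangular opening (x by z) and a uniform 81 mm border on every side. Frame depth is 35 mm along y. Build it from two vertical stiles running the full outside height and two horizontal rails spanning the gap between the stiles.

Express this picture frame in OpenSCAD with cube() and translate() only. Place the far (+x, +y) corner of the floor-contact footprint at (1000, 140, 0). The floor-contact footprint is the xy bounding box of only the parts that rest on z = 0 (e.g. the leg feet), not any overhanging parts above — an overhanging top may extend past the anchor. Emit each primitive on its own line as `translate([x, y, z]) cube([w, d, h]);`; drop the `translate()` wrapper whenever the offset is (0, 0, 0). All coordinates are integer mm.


translate([142, 105, 0]) cube([81, 35, 423]);
translate([919, 105, 0]) cube([81, 35, 423]);
translate([223, 105, 0]) cube([696, 35, 81]);
translate([223, 105, 342]) cube([696, 35, 81]);


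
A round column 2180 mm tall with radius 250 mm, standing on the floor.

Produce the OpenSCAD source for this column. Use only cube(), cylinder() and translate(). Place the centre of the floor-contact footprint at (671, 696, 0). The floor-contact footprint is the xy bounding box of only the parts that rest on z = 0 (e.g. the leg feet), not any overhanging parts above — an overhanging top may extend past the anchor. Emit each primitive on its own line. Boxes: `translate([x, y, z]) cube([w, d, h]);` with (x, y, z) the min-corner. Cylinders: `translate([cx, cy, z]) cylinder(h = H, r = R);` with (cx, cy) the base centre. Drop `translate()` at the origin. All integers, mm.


translate([671, 696, 0]) cylinder(h = 2180, r = 250);


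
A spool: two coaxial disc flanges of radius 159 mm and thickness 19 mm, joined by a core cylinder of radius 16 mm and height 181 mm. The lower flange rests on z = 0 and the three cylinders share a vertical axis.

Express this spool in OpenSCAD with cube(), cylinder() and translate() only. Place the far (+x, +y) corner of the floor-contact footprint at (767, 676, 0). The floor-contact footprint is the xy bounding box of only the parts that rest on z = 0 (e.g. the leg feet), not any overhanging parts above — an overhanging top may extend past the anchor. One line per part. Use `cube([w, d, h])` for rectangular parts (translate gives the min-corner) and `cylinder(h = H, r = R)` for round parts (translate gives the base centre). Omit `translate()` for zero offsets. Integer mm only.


translate([608, 517, 0]) cylinder(h = 19, r = 159);
translate([608, 517, 19]) cylinder(h = 181, r = 16);
translate([608, 517, 200]) cylinder(h = 19, r = 159);


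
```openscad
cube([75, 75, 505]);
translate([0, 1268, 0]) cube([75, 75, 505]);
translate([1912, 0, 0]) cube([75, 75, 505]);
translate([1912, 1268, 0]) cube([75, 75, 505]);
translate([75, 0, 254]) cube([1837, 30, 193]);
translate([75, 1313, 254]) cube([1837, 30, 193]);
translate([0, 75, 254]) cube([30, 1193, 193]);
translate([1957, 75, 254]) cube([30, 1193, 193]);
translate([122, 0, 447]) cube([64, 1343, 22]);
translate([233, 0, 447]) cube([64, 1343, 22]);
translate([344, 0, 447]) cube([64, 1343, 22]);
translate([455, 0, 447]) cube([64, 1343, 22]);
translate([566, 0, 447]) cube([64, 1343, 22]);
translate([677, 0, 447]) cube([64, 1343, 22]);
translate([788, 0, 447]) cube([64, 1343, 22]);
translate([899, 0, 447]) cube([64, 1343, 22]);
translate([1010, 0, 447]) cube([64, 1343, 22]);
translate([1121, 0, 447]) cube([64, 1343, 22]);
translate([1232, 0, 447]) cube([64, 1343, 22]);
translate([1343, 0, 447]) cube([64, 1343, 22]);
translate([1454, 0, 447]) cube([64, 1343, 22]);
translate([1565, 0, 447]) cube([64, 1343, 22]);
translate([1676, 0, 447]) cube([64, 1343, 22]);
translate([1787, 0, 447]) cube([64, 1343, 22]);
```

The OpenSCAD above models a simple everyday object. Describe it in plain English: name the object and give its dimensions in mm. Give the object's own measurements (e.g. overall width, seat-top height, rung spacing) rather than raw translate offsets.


A bed frame 1987 mm long (x) by 1343 mm wide (y). Four 75×75 mm corner posts, 505 mm tall, at the corners of the footprint. Four rails of 30 mm thickness and 193 mm height run between adjacent posts with their undersides at z = 254 mm, their outer faces flush with the outside of the frame (the two x-running rails run between the posts' inner faces; the two y-running rails run between the posts' inner faces). 16 slats, each 64 mm wide (x) and 22 mm thick, lie across the top of the two x-running rails, running the full 1343 mm width of the frame in y; along x they sit between the end posts with a 47 mm gap after the −x posts and between neighbouring slats, leaving 61 mm before the +x posts.


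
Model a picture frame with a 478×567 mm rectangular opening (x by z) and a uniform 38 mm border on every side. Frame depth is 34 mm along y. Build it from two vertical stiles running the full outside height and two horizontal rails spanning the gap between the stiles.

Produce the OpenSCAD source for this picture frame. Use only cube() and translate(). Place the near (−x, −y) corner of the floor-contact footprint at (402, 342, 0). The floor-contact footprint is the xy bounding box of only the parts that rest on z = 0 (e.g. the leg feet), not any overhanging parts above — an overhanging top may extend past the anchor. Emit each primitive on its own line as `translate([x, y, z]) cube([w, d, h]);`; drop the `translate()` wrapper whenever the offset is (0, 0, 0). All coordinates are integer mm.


translate([402, 342, 0]) cube([38, 34, 643]);
translate([918, 342, 0]) cube([38, 34, 643]);
translate([440, 342, 0]) cube([478, 34, 38]);
translate([440, 342, 605]) cube([478, 34, 38]);


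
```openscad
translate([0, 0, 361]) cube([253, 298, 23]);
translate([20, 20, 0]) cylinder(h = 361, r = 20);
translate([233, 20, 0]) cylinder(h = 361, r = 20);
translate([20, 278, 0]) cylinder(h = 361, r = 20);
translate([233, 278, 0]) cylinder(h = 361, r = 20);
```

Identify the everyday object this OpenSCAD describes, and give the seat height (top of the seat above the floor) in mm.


A stool. The seat height is 384 mm.

A 253×298×23 slab at z = 361 on four corner cylinders — a stool. The seat top is 361 + 23 = 384 mm.


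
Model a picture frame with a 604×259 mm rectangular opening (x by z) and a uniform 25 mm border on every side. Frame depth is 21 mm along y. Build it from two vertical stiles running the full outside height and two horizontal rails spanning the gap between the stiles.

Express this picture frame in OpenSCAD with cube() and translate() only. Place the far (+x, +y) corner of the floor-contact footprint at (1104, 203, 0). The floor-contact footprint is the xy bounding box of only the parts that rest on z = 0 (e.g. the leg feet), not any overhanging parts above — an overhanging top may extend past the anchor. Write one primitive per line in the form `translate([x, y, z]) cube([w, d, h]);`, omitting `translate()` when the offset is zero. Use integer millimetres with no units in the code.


translate([450, 182, 0]) cube([25, 21, 309]);
translate([1079, 182, 0]) cube([25, 21, 309]);
translate([475, 182, 0]) cube([604, 21, 25]);
translate([475, 182, 284]) cube([604, 21, 25]);


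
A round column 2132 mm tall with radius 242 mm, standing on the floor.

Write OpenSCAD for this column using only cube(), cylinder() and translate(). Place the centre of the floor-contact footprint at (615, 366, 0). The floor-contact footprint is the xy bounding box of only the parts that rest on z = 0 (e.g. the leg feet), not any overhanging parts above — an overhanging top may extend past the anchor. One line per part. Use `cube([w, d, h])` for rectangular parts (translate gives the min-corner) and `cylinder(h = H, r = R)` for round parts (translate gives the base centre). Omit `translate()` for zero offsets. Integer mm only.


translate([615, 366, 0]) cylinder(h = 2132, r = 242);


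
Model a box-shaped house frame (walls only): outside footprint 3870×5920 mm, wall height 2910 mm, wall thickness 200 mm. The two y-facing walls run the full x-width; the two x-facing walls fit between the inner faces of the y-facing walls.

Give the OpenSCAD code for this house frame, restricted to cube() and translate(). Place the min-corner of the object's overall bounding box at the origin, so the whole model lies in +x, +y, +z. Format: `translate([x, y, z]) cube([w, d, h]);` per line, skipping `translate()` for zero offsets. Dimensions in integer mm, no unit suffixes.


cube([3870, 200, 2910]);
translate([0, 5720, 0]) cube([3870, 200, 2910]);
translate([0, 200, 0]) cube([200, 5520, 2910]);
translate([3670, 200, 0]) cube([200, 5520, 2910]);


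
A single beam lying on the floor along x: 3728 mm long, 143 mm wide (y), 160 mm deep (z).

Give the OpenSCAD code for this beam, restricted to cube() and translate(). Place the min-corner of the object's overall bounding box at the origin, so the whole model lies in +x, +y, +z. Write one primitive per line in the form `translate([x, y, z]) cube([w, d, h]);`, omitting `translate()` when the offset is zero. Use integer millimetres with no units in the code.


cube([3728, 143, 160]);


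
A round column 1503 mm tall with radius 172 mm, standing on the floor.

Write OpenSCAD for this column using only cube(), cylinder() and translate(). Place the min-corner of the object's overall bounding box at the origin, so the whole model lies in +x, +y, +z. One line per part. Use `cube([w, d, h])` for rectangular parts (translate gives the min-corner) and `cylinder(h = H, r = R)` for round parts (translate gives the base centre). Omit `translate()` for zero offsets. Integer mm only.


translate([172, 172, 0]) cylinder(h = 1503, r = 172);


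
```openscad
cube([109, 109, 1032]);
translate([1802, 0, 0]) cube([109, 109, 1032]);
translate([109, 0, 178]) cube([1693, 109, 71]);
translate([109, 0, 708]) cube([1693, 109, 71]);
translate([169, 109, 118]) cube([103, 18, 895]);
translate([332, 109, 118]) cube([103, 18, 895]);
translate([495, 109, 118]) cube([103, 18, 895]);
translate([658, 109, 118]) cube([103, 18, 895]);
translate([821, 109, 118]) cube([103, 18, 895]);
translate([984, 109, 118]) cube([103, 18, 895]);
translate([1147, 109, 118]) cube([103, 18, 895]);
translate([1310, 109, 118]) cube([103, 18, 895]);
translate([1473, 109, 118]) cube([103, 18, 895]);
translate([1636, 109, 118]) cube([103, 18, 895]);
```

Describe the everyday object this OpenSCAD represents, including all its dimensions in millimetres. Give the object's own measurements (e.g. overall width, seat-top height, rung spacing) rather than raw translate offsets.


A fence section. Two 109×109 mm posts, 1032 mm tall, stand on the floor with a clear span of 1693 mm between their inner faces. Two horizontal rails of 109×71 mm section span the gap between the posts with their undersides at z = 178 mm and z = 708 mm, flush with the posts' −y face. 10 pickets, each 103 mm wide, 18 mm thick and 895 mm tall, are fixed to the +y face of the rails with their bottoms at z = 118 mm, spaced across the span with a 60 mm gap after the −x post and between neighbouring pickets, with 63 mm left before the +x post.


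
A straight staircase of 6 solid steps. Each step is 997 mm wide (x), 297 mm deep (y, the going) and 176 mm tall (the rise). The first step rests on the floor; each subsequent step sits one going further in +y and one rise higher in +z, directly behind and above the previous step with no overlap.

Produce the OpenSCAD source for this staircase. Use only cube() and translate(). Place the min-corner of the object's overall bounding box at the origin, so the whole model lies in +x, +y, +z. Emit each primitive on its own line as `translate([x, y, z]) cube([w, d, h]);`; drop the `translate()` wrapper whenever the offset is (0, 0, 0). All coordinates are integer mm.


cube([997, 297, 176]);
translate([0, 297, 176]) cube([997, 297, 176]);
translate([0, 594, 352]) cube([997, 297, 176]);
translate([0, 891, 528]) cube([997, 297, 176]);
translate([0, 1188, 704]) cube([997, 297, 176]);
translate([0, 1485, 880]) cube([997, 297, 176]);


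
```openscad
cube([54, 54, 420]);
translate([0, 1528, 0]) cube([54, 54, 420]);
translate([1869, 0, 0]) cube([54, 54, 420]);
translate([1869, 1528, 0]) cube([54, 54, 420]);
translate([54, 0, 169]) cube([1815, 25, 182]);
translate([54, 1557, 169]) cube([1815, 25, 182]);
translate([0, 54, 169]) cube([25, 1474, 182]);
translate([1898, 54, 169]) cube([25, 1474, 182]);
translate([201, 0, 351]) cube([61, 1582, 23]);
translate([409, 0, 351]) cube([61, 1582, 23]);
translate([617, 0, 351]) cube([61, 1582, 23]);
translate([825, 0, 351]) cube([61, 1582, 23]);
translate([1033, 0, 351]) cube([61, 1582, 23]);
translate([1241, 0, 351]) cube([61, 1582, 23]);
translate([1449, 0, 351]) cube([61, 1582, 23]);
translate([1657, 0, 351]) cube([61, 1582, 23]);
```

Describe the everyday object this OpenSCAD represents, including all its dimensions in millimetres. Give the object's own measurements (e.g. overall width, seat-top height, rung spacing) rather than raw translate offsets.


A bed frame 1923 mm long (x) by 1582 mm wide (y). Four 54×54 mm corner posts, 420 mm tall, at the corners of the footprint. Four rails of 25 mm thickness and 182 mm height run between adjacent posts with their undersides at z = 169 mm, their outer faces flush with the outside of the frame (the two x-running rails run between the posts' inner faces; the two y-running rails run between the posts' inner faces). 8 slats, each 61 mm wide (x) and 23 mm thick, lie across the top of the two x-running rails, running the full 1582 mm width of the frame in y; along x they sit between the end posts with a 147 mm gap after the −x posts and between neighbouring slats, leaving 151 mm before the +x posts.


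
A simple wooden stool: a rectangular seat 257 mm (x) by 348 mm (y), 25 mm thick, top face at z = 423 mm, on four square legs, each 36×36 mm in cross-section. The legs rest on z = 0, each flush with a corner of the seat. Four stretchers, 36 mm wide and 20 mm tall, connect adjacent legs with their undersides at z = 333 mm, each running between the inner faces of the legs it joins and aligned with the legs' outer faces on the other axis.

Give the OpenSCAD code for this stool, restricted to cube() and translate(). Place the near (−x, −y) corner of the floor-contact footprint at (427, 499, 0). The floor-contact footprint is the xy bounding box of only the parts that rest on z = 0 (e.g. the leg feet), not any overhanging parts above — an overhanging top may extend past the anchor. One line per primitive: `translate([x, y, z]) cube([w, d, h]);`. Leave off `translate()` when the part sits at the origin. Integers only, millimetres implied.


translate([427, 499, 398]) cube([257, 348, 25]);
translate([427, 499, 0]) cube([36, 36, 398]);
translate([648, 499, 0]) cube([36, 36, 398]);
translate([427, 811, 0]) cube([36, 36, 398]);
translate([648, 811, 0]) cube([36, 36, 398]);
translate([463, 499, 333]) cube([185, 36, 20]);
translate([463, 811, 333]) cube([185, 36, 20]);
translate([427, 535, 333]) cube([36, 276, 20]);
translate([648, 535, 333]) cube([36, 276, 20]);


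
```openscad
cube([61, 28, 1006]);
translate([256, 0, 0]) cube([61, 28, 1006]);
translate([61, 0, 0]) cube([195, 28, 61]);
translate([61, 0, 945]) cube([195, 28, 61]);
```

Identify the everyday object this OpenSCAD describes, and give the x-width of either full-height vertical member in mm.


A picture frame. The border width is 61 mm.

Four thin pieces enclosing a rectangular opening — a picture frame. The two full-height stiles are 1006 mm tall; the top rail sits at z = 945 and is 61 mm tall, so the border above the opening is 1006 − 945 = 61 mm, matching the stile x-width.


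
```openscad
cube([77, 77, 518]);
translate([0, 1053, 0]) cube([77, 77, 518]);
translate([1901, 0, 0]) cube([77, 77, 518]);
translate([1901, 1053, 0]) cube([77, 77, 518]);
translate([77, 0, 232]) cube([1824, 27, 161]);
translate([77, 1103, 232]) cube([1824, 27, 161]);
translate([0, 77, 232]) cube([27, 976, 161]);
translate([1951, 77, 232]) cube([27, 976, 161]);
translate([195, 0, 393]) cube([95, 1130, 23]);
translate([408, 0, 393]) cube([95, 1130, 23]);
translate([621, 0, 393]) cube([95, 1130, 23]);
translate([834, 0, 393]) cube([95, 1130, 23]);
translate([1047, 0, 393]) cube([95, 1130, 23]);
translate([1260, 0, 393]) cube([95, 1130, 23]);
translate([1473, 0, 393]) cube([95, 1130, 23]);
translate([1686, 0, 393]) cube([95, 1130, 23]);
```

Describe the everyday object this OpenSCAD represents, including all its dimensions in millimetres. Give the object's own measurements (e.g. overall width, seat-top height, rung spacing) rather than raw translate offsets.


A bed frame 1978 mm long (x) by 1130 mm wide (y). Four 77×77 mm corner posts, 518 mm tall, at the corners of the footprint. Four rails of 27 mm thickness and 161 mm height run between adjacent posts with their undersides at z = 232 mm, their outer faces flush with the outside of the frame (the two x-running rails run between the posts' inner faces; the two y-running rails run between the posts' inner faces). 8 slats, each 95 mm wide (x) and 23 mm thick, lie across the top of the two x-running rails, running the full 1130 mm width of the frame in y; along x they sit between the end posts with a 118 mm gap after the −x posts and between neighbouring slats, leaving 120 mm before the +x posts.


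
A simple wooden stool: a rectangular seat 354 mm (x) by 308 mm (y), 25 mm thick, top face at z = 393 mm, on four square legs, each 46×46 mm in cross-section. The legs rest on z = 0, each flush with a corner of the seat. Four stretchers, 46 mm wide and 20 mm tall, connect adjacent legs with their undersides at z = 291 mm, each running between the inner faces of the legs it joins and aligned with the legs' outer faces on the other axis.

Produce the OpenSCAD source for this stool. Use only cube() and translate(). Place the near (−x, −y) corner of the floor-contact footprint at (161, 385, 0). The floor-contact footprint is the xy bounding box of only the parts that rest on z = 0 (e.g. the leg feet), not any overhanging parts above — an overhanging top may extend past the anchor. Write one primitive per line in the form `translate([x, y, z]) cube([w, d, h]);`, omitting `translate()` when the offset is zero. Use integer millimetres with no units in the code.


translate([161, 385, 368]) cube([354, 308, 25]);
translate([161, 385, 0]) cube([46, 46, 368]);
translate([469, 385, 0]) cube([46, 46, 368]);
translate([161, 647, 0]) cube([46, 46, 368]);
translate([469, 647, 0]) cube([46, 46, 368]);
translate([207, 385, 291]) cube([262, 46, 20]);
translate([207, 647, 291]) cube([262, 46, 20]);
translate([161, 431, 291]) cube([46, 216, 20]);
translate([469, 431, 291]) cube([46, 216, 20]);


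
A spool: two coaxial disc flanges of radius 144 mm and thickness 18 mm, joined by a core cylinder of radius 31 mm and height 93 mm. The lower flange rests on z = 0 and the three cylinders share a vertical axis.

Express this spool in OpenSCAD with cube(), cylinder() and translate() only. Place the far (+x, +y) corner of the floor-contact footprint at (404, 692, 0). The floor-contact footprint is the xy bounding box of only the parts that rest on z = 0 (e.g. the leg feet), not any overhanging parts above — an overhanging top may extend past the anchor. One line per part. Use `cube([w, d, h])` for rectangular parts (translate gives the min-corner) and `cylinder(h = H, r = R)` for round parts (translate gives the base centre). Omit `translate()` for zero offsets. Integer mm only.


translate([260, 548, 0]) cylinder(h = 18, r = 144);
translate([260, 548, 18]) cylinder(h = 93, r = 31);
translate([260, 548, 111]) cylinder(h = 18, r = 144);


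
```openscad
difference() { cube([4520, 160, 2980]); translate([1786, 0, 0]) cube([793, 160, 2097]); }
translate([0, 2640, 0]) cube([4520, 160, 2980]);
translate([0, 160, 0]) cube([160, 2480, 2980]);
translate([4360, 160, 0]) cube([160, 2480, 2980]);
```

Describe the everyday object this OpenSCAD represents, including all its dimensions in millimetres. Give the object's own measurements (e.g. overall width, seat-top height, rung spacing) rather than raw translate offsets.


A single room: four walls, each 2980 mm tall and 160 mm thick, enclosing an outside footprint 4520×2800 mm (x × y), no floor or roof. The front and back walls (−y and +y sides) run the full x-width; the side walls fit between their inner faces. A door opening 793 mm wide and 2097 mm tall is cut through the front wall from the floor up, its −x edge 1786 mm from the wall's −x end.


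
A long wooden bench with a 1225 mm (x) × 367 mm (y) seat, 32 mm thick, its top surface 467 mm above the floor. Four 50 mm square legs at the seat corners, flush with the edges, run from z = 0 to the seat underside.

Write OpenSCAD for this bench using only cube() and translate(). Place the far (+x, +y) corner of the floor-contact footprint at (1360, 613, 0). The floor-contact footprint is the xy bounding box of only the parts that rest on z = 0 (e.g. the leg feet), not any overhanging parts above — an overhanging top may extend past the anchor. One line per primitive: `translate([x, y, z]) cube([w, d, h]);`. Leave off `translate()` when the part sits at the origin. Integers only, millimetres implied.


translate([135, 246, 435]) cube([1225, 367, 32]);
translate([135, 246, 0]) cube([50, 50, 435]);
translate([135, 563, 0]) cube([50, 50, 435]);
translate([1310, 246, 0]) cube([50, 50, 435]);
translate([1310, 563, 0]) cube([50, 50, 435]);


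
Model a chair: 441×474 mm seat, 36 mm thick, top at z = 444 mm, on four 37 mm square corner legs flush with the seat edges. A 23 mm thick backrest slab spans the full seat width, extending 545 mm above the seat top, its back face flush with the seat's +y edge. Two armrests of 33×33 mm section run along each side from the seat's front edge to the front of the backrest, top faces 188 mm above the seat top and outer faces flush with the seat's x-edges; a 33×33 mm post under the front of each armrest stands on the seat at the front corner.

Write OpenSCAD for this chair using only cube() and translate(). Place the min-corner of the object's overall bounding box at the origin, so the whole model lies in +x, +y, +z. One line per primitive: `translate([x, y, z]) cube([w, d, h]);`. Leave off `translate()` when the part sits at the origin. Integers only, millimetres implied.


// leg_h = 444 - 36 = 408
// arm post h = 188 - 33 = 155
translate([0, 0, 408]) cube([441, 474, 36]);
cube([37, 37, 408]);
translate([404, 0, 0]) cube([37, 37, 408]);
translate([0, 437, 0]) cube([37, 37, 408]);
translate([404, 437, 0]) cube([37, 37, 408]);
translate([0, 451, 444]) cube([441, 23, 545]);
translate([0, 0, 599]) cube([33, 451, 33]);
translate([408, 0, 599]) cube([33, 451, 33]);
translate([0, 0, 444]) cube([33, 33, 155]);
translate([408, 0, 444]) cube([33, 33, 155]);


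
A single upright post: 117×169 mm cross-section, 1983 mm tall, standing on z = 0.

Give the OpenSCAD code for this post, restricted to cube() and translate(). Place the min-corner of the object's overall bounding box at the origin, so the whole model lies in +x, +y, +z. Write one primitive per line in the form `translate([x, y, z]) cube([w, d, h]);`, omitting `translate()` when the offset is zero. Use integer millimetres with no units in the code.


cube([117, 169, 1983]);


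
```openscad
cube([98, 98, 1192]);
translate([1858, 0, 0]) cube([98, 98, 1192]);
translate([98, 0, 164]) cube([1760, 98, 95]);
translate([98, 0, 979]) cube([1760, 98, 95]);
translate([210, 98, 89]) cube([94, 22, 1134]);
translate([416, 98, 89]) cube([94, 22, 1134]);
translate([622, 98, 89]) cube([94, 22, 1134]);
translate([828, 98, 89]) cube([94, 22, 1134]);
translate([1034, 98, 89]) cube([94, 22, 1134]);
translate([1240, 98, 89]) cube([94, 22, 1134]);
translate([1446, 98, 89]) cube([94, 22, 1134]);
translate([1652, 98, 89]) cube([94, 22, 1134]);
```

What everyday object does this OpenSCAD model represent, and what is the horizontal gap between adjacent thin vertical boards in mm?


A fence section. The picket gap is 112 mm.

Two posts, two rails, 8 pickets — a fence section. Span 1760 mm holds 8 pickets of 94 mm with 9 equal gaps: ⌊(1760 − 8·94) / 9⌋ = 112 mm.


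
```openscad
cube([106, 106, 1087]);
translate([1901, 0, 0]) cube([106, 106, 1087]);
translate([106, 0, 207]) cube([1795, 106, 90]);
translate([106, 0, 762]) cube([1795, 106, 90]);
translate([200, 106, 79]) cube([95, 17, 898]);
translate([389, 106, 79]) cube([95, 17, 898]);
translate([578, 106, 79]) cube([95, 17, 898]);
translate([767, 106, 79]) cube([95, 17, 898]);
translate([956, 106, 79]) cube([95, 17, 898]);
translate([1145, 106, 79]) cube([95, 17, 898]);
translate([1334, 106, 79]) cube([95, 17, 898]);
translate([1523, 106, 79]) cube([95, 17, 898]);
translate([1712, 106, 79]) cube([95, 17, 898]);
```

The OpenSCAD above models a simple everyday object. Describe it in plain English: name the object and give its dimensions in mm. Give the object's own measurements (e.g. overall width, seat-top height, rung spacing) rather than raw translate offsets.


A fence section. Two 106×106 mm posts, 1087 mm tall, stand on the floor with a clear span of 1795 mm between their inner faces. Two horizontal rails of 106×90 mm section span the gap between the posts with their undersides at z = 207 mm and z = 762 mm, flush with the posts' −y face. 9 pickets, each 95 mm wide, 17 mm thick and 898 mm tall, are fixed to the +y face of the rails with their bottoms at z = 79 mm, spaced across the span with a 94 mm gap after the −x post and between neighbouring pickets and before the +x post.


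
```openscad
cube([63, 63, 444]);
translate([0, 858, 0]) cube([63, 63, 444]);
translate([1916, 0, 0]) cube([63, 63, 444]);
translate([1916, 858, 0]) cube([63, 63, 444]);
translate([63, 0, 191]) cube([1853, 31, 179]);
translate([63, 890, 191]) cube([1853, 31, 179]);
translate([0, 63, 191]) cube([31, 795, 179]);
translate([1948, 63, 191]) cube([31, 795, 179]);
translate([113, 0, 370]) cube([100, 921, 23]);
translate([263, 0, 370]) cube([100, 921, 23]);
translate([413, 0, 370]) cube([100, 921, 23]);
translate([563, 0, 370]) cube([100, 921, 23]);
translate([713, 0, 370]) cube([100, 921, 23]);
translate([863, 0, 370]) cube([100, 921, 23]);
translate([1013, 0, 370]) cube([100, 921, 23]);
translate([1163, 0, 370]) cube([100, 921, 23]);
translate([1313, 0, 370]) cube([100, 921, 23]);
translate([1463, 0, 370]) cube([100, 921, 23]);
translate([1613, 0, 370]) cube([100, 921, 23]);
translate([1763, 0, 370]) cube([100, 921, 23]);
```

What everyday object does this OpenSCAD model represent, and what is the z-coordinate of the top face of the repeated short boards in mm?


A bed frame. The slat-top height is 393 mm.

Four posts, four rails, and a row of slats — a bed frame. Slats sit on the rails at z = 191 + 179 = 370; with slat thickness 23, the top is 393 mm.


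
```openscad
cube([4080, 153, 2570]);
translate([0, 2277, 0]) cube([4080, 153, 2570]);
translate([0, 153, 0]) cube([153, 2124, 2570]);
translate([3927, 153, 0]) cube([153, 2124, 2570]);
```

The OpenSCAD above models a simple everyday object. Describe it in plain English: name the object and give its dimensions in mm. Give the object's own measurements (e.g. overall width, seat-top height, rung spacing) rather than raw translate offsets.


The wall frame of a small rectangular building: four walls, each 2570 mm tall and 153 mm thick, enclosing a footprint 4080 mm (x) by 2430 mm (y) outside-to-outside, with no floor or roof. The front and back walls (the −y and +y sides) span the full width; the two side walls fit between them.


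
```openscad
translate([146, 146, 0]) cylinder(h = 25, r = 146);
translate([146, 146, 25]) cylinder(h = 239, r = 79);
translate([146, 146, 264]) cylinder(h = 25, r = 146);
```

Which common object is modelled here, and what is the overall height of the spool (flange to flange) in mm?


A spool. The overall height is 289 mm.

Three coaxial cylinders, large–small–large — a spool. Two 25 mm flanges and a 239 mm core give 25 + 239 + 25 = 289 mm.


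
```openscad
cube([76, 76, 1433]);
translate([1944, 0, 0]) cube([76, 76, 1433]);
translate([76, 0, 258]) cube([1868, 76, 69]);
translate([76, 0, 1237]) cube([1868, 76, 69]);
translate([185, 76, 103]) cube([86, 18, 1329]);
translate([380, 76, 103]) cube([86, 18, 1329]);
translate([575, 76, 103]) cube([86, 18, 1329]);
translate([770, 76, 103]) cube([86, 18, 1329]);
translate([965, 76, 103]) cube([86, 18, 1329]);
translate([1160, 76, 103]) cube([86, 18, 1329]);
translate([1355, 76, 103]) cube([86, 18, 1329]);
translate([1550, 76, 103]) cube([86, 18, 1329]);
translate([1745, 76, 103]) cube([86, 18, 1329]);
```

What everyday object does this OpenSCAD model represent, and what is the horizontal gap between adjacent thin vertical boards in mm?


A fence section. The picket gap is 109 mm.

Two posts, two rails, 9 pickets — a fence section. Span 1868 mm holds 9 pickets of 86 mm with 10 equal gaps: ⌊(1868 − 9·86) / 10⌋ = 109 mm.


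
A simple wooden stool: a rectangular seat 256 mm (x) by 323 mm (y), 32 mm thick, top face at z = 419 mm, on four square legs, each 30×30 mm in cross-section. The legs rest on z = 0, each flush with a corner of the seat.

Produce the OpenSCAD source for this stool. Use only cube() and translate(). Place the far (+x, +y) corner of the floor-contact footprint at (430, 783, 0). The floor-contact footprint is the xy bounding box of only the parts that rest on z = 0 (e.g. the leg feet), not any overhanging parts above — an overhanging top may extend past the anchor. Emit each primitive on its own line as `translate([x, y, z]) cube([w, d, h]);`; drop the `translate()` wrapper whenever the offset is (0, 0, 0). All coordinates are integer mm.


// leg_h = 419 - 32 = 387
translate([174, 460, 387]) cube([256, 323, 32]);
translate([174, 460, 0]) cube([30, 30, 387]);
translate([400, 460, 0]) cube([30, 30, 387]);
translate([174, 753, 0]) cube([30, 30, 387]);
translate([400, 753, 0]) cube([30, 30, 387]);


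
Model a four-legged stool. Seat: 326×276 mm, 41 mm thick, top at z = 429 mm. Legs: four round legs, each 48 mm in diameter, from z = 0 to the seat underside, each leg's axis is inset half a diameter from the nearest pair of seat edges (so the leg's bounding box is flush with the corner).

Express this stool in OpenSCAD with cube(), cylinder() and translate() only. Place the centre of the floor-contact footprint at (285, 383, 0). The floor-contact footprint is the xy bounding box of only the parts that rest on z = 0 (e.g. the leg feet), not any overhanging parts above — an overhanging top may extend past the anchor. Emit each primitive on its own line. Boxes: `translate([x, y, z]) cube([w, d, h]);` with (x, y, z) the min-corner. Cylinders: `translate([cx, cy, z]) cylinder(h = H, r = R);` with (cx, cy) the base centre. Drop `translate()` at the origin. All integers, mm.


translate([122, 245, 388]) cube([326, 276, 41]);
translate([146, 269, 0]) cylinder(h = 388, r = 24);
translate([424, 269, 0]) cylinder(h = 388, r = 24);
translate([146, 497, 0]) cylinder(h = 388, r = 24);
translate([424, 497, 0]) cylinder(h = 388, r = 24);


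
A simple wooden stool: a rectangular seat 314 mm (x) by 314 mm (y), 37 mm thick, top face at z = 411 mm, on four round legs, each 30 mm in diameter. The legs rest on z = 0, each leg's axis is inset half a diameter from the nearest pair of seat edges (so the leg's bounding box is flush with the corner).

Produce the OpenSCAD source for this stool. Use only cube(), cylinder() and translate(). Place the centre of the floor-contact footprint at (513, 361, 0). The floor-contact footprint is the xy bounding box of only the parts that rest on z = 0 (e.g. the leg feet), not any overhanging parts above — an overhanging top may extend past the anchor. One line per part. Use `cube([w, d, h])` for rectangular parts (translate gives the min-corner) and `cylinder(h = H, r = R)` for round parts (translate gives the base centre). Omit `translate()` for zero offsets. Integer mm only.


translate([356, 204, 374]) cube([314, 314, 37]);
translate([371, 219, 0]) cylinder(h = 374, r = 15);
translate([655, 219, 0]) cylinder(h = 374, r = 15);
translate([371, 503, 0]) cylinder(h = 374, r = 15);
translate([655, 503, 0]) cylinder(h = 374, r = 15);
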